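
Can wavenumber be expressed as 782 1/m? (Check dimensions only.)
Yes

wavenumber has SI base units: 1 / m
1/m reduces to the same SI base units, so it is a valid unit for wavenumber.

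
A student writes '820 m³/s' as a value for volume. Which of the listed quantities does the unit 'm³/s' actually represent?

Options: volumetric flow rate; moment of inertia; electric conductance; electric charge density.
volumetric flow rate

volume should have units dimensionally equivalent to m^3 (e.g. m³).
The given unit 'm³/s' reduces to m^3 / s. Of the listed options, that is the dimensionality of volumetric flow rate.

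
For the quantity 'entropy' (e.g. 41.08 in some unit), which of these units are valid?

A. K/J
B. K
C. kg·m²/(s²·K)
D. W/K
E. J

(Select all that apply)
C

entropy has SI base units: kg * m^2 / (s^2 * K)

Checking each option against kg * m^2 / (s^2 * K):
  A. K/J: ✗ does not match
  B. K: ✗ does not match
  C. kg·m²/(s²·K): ✓ matches
  D. W/K: ✗ does not match
  E. J: ✗ does not match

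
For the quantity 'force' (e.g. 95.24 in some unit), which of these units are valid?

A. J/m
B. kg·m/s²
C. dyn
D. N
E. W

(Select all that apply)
A, B, C, D

force has SI base units: kg * m / s^2

Checking each option against kg * m / s^2:
  A. J/m: ✓ matches
  B. kg·m/s²: ✓ matches
  C. dyn: ✓ matches
  D. N: ✓ matches
  E. W: ✗ does not match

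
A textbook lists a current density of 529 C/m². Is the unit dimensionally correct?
No

current density has SI base units: A / m^2
C/m² does NOT reduce to A / m^2; a valid unit for current density would be e.g. A/m².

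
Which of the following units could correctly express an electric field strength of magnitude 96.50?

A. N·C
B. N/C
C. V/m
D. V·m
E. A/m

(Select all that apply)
B, C

electric field strength has SI base units: kg * m / (A * s^3)

Checking each option against kg * m / (A * s^3):
  A. N·C: ✗ does not match
  B. N/C: ✓ matches
  C. V/m: ✓ matches
  D. V·m: ✗ does not match
  E. A/m: ✗ does not match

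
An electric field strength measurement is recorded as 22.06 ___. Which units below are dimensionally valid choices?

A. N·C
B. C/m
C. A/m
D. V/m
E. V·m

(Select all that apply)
D

electric field strength has SI base units: kg * m / (A * s^3)

Checking each option against kg * m / (A * s^3):
  A. N·C: ✗ does not match
  B. C/m: ✗ does not match
  C. A/m: ✗ does not match
  D. V/m: ✓ matches
  E. V·m: ✗ does not match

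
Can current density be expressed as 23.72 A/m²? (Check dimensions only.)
Yes

current density has SI base units: A / m^2
A/m² reduces to the same SI base units, so it is a valid unit for current density.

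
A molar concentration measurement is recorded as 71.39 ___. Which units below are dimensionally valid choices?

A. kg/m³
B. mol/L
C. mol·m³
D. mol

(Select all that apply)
B

molar concentration has SI base units: mol / m^3

Checking each option against mol / m^3:
  A. kg/m³: ✗ does not match
  B. mol/L: ✓ matches
  C. mol·m³: ✗ does not match
  D. mol: ✗ does not match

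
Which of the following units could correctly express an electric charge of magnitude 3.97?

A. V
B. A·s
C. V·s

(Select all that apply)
B

electric charge has SI base units: A * s

Checking each option against A * s:
  A. V: ✗ does not match
  B. A·s: ✓ matches
  C. V·s: ✗ does not match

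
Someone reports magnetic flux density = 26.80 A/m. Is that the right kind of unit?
No

magnetic flux density has SI base units: kg / (A * s^2)
A/m does NOT reduce to kg / (A * s^2); a valid unit for magnetic flux density would be e.g. T.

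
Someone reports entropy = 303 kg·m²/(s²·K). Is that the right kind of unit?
Yes

entropy has SI base units: kg * m^2 / (s^2 * K)
kg·m²/(s²·K) reduces to the same SI base units, so it is a valid unit for entropy.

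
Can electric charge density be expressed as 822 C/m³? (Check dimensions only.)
Yes

electric charge density has SI base units: A * s / m^3
C/m³ reduces to the same SI base units, so it is a valid unit for electric charge density.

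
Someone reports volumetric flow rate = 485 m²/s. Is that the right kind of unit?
No

volumetric flow rate has SI base units: m^3 / s
m²/s does NOT reduce to m^3 / s; a valid unit for volumetric flow rate would be e.g. m³/s.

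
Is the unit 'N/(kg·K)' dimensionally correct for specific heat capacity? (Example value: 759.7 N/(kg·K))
No

specific heat capacity has SI base units: m^2 / (s^2 * K)
N/(kg·K) does NOT reduce to m^2 / (s^2 * K); a valid unit for specific heat capacity would be e.g. J/(kg·K).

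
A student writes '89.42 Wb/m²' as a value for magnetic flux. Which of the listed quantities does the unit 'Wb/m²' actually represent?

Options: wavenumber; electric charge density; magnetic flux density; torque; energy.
magnetic flux density

magnetic flux should have units dimensionally equivalent to kg * m^2 / (A * s^2) (e.g. Wb).
The given unit 'Wb/m²' reduces to kg / (A * s^2). Of the listed options, that is the dimensionality of magnetic flux density.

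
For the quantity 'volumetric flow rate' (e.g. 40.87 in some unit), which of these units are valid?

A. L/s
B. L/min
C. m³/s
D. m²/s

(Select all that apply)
A, B, C

volumetric flow rate has SI base units: m^3 / s

Checking each option against m^3 / s:
  A. L/s: ✓ matches
  B. L/min: ✓ matches
  C. m³/s: ✓ matches
  D. m²/s: ✗ does not match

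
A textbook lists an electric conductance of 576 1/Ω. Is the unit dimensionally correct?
Yes

electric conductance has SI base units: A^2 * s^3 / (kg * m^2)
1/Ω reduces to the same SI base units, so it is a valid unit for electric conductance.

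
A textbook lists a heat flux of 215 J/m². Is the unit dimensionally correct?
No

heat flux has SI base units: kg / s^3
J/m² does NOT reduce to kg / s^3; a valid unit for heat flux would be e.g. W/m².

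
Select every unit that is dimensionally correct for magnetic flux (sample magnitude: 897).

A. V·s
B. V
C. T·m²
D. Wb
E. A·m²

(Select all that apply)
A, C, D

magnetic flux has SI base units: kg * m^2 / (A * s^2)

Checking each option against kg * m^2 / (A * s^2):
  A. V·s: ✓ matches
  B. V: ✗ does not match
  C. T·m²: ✓ matches
  D. Wb: ✓ matches
  E. A·m²: ✗ does not match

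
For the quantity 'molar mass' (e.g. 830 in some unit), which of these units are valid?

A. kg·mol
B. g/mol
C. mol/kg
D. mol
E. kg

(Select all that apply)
B

molar mass has SI base units: kg / mol

Checking each option against kg / mol:
  A. kg·mol: ✗ does not match
  B. g/mol: ✓ matches
  C. mol/kg: ✗ does not match
  D. mol: ✗ does not match
  E. kg: ✗ does not match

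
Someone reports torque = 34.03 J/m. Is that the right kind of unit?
No

torque has SI base units: kg * m^2 / s^2
J/m does NOT reduce to kg * m^2 / s^2; a valid unit for torque would be e.g. N·m.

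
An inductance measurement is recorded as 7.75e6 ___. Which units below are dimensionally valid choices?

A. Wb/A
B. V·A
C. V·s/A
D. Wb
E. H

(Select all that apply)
A, C, E

inductance has SI base units: kg * m^2 / (A^2 * s^2)

Checking each option against kg * m^2 / (A^2 * s^2):
  A. Wb/A: ✓ matches
  B. V·A: ✗ does not match
  C. V·s/A: ✓ matches
  D. Wb: ✗ does not match
  E. H: ✓ matches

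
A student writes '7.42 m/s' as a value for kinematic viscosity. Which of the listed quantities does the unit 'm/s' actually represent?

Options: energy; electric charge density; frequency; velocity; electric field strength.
velocity

kinematic viscosity should have units dimensionally equivalent to m^2 / s (e.g. m²/s).
The given unit 'm/s' reduces to m / s. Of the listed options, that is the dimensionality of velocity.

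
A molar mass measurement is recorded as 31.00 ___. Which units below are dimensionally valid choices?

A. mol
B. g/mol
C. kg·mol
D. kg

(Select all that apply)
B

molar mass has SI base units: kg / mol

Checking each option against kg / mol:
  A. mol: ✗ does not match
  B. g/mol: ✓ matches
  C. kg·mol: ✗ does not match
  D. kg: ✗ does not match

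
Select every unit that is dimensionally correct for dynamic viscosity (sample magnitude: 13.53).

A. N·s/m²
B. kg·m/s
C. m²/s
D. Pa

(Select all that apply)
A

dynamic viscosity has SI base units: kg / (m * s)

Checking each option against kg / (m * s):
  A. N·s/m²: ✓ matches
  B. kg·m/s: ✗ does not match
  C. m²/s: ✗ does not match
  D. Pa: ✗ does not match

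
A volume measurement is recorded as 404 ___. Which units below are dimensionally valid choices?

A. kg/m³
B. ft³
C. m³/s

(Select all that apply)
B

volume has SI base units: m^3

Checking each option against m^3:
  A. kg/m³: ✗ does not match
  B. ft³: ✓ matches
  C. m³/s: ✗ does not match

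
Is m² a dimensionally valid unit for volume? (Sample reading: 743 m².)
No

volume has SI base units: m^3
m² does NOT reduce to m^3; a valid unit for volume would be e.g. m³.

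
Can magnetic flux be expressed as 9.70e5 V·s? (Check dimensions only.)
Yes

magnetic flux has SI base units: kg * m^2 / (A * s^2)
V·s reduces to the same SI base units, so it is a valid unit for magnetic flux.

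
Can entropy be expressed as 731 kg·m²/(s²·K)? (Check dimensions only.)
Yes

entropy has SI base units: kg * m^2 / (s^2 * K)
kg·m²/(s²·K) reduces to the same SI base units, so it is a valid unit for entropy.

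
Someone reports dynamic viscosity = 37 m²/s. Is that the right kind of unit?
No

dynamic viscosity has SI base units: kg / (m * s)
m²/s does NOT reduce to kg / (m * s); a valid unit for dynamic viscosity would be e.g. Pa·s.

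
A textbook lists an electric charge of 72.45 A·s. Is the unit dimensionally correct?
Yes

electric charge has SI base units: A * s
A·s reduces to the same SI base units, so it is a valid unit for electric charge.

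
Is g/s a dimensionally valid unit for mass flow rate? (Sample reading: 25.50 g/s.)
Yes

mass flow rate has SI base units: kg / s
g/s reduces to the same SI base units, so it is a valid unit for mass flow rate.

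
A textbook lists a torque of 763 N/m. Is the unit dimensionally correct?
No

torque has SI base units: kg * m^2 / s^2
N/m does NOT reduce to kg * m^2 / s^2; a valid unit for torque would be e.g. N·m.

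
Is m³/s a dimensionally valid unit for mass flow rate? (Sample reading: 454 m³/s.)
No

mass flow rate has SI base units: kg / s
m³/s does NOT reduce to kg / s; a valid unit for mass flow rate would be e.g. kg/s.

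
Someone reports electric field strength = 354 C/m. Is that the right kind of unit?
No

electric field strength has SI base units: kg * m / (A * s^3)
C/m does NOT reduce to kg * m / (A * s^3); a valid unit for electric field strength would be e.g. V/m.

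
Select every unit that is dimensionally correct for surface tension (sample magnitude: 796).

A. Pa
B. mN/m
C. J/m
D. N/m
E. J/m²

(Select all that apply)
B, D, E

surface tension has SI base units: kg / s^2

Checking each option against kg / s^2:
  A. Pa: ✗ does not match
  B. mN/m: ✓ matches
  C. J/m: ✗ does not match
  D. N/m: ✓ matches
  E. J/m²: ✓ matches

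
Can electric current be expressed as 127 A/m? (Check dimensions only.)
No

electric current has SI base units: A
A/m does NOT reduce to A; a valid unit for electric current would be e.g. A.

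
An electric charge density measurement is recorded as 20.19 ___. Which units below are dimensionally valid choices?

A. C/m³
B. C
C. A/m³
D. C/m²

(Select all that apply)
A

electric charge density has SI base units: A * s / m^3

Checking each option against A * s / m^3:
  A. C/m³: ✓ matches
  B. C: ✗ does not match
  C. A/m³: ✗ does not match
  D. C/m²: ✗ does not match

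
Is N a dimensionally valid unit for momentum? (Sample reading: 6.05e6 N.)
No

momentum has SI base units: kg * m / s
N does NOT reduce to kg * m / s; a valid unit for momentum would be e.g. kg·m/s.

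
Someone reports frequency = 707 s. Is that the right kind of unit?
No

frequency has SI base units: 1 / s
s does NOT reduce to 1 / s; a valid unit for frequency would be e.g. Hz.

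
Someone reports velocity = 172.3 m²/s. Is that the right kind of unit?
No

velocity has SI base units: m / s
m²/s does NOT reduce to m / s; a valid unit for velocity would be e.g. m/s.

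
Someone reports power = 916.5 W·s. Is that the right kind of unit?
No

power has SI base units: kg * m^2 / s^3
W·s does NOT reduce to kg * m^2 / s^3; a valid unit for power would be e.g. W.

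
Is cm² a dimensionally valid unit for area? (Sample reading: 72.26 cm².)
Yes

area has SI base units: m^2
cm² reduces to the same SI base units, so it is a valid unit for area.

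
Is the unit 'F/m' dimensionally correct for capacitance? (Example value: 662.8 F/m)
No

capacitance has SI base units: A^2 * s^4 / (kg * m^2)
F/m does NOT reduce to A^2 * s^4 / (kg * m^2); a valid unit for capacitance would be e.g. F.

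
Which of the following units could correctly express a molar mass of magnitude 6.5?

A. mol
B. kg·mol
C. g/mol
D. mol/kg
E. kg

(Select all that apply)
C

molar mass has SI base units: kg / mol

Checking each option against kg / mol:
  A. mol: ✗ does not match
  B. kg·mol: ✗ does not match
  C. g/mol: ✓ matches
  D. mol/kg: ✗ does not match
  E. kg: ✗ does not match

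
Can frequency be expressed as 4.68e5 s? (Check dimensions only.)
No

frequency has SI base units: 1 / s
s does NOT reduce to 1 / s; a valid unit for frequency would be e.g. Hz.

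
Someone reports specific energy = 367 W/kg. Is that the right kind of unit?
No

specific energy has SI base units: m^2 / s^2
W/kg does NOT reduce to m^2 / s^2; a valid unit for specific energy would be e.g. J/kg.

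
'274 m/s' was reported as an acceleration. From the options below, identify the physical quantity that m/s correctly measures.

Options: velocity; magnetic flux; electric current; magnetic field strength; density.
velocity

acceleration should have units dimensionally equivalent to m / s^2 (e.g. m/s²).
The given unit 'm/s' reduces to m / s. Of the listed options, that is the dimensionality of velocity.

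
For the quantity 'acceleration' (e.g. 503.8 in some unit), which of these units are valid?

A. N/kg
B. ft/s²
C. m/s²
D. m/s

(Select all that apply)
A, B, C

acceleration has SI base units: m / s^2

Checking each option against m / s^2:
  A. N/kg: ✓ matches
  B. ft/s²: ✓ matches
  C. m/s²: ✓ matches
  D. m/s: ✗ does not match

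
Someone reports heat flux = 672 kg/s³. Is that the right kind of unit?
Yes

heat flux has SI base units: kg / s^3
kg/s³ reduces to the same SI base units, so it is a valid unit for heat flux.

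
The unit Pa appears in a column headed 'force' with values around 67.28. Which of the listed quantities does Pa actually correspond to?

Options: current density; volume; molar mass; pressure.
pressure

force should have units dimensionally equivalent to kg * m / s^2 (e.g. N).
The given unit 'Pa' reduces to kg / (m * s^2). Of the listed options, that is the dimensionality of pressure.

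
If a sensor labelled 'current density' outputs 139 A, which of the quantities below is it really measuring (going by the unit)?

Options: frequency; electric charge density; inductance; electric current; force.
electric current

current density should have units dimensionally equivalent to A / m^2 (e.g. A/m²).
The given unit 'A' reduces to A. Of the listed options, that is the dimensionality of electric current.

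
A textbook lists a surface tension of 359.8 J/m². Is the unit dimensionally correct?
Yes

surface tension has SI base units: kg / s^2
J/m² reduces to the same SI base units, so it is a valid unit for surface tension.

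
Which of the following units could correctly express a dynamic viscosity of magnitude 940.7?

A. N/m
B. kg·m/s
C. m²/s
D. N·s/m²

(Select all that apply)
D

dynamic viscosity has SI base units: kg / (m * s)

Checking each option against kg / (m * s):
  A. N/m: ✗ does not match
  B. kg·m/s: ✗ does not match
  C. m²/s: ✗ does not match
  D. N·s/m²: ✓ matches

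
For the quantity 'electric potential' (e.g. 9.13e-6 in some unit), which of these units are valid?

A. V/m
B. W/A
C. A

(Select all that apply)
B

electric potential has SI base units: kg * m^2 / (A * s^3)

Checking each option against kg * m^2 / (A * s^3):
  A. V/m: ✗ does not match
  B. W/A: ✓ matches
  C. A: ✗ does not match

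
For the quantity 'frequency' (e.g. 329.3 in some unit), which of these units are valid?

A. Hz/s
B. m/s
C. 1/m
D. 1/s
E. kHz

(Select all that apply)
D, E

frequency has SI base units: 1 / s

Checking each option against 1 / s:
  A. Hz/s: ✗ does not match
  B. m/s: ✗ does not match
  C. 1/m: ✗ does not match
  D. 1/s: ✓ matches
  E. kHz: ✓ matches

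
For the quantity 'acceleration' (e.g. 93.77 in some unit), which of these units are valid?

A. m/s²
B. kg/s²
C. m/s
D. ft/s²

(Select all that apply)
A, D

acceleration has SI base units: m / s^2

Checking each option against m / s^2:
  A. m/s²: ✓ matches
  B. kg/s²: ✗ does not match
  C. m/s: ✗ does not match
  D. ft/s²: ✓ matches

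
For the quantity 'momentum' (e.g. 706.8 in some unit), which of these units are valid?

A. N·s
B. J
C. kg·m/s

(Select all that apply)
A, C

momentum has SI base units: kg * m / s

Checking each option against kg * m / s:
  A. N·s: ✓ matches
  B. J: ✗ does not match
  C. kg·m/s: ✓ matches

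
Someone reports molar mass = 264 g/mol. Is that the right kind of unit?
Yes

molar mass has SI base units: kg / mol
g/mol reduces to the same SI base units, so it is a valid unit for molar mass.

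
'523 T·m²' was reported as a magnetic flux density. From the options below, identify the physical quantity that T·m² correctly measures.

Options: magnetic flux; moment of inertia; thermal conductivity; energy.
magnetic flux

magnetic flux density should have units dimensionally equivalent to kg / (A * s^2) (e.g. T).
The given unit 'T·m²' reduces to kg * m^2 / (A * s^2). Of the listed options, that is the dimensionality of magnetic flux.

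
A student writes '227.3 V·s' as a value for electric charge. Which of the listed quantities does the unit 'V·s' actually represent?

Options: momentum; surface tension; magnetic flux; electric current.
magnetic flux

electric charge should have units dimensionally equivalent to A * s (e.g. C).
The given unit 'V·s' reduces to kg * m^2 / (A * s^2). Of the listed options, that is the dimensionality of magnetic flux.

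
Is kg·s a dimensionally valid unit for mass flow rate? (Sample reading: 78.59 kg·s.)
No

mass flow rate has SI base units: kg / s
kg·s does NOT reduce to kg / s; a valid unit for mass flow rate would be e.g. kg/s.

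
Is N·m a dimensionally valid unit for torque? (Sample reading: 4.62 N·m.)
Yes

torque has SI base units: kg * m^2 / s^2
N·m reduces to the same SI base units, so it is a valid unit for torque.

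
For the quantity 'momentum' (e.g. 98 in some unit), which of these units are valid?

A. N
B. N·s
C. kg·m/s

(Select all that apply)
B, C

momentum has SI base units: kg * m / s

Checking each option against kg * m / s:
  A. N: ✗ does not match
  B. N·s: ✓ matches
  C. kg·m/s: ✓ matches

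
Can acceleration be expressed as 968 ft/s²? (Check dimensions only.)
Yes

acceleration has SI base units: m / s^2
ft/s² reduces to the same SI base units, so it is a valid unit for acceleration.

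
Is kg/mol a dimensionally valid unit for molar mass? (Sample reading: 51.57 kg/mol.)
Yes

molar mass has SI base units: kg / mol
kg/mol reduces to the same SI base units, so it is a valid unit for molar mass.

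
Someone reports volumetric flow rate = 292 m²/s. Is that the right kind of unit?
No

volumetric flow rate has SI base units: m^3 / s
m²/s does NOT reduce to m^3 / s; a valid unit for volumetric flow rate would be e.g. m³/s.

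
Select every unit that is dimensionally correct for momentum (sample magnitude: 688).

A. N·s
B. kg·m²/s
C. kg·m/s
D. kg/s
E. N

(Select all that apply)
A, C

momentum has SI base units: kg * m / s

Checking each option against kg * m / s:
  A. N·s: ✓ matches
  B. kg·m²/s: ✗ does not match
  C. kg·m/s: ✓ matches
  D. kg/s: ✗ does not match
  E. N: ✗ does not match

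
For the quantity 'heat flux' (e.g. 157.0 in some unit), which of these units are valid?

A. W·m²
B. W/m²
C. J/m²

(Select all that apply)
B

heat flux has SI base units: kg / s^3

Checking each option against kg / s^3:
  A. W·m²: ✗ does not match
  B. W/m²: ✓ matches
  C. J/m²: ✗ does not match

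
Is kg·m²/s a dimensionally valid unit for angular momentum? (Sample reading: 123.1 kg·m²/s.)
Yes

angular momentum has SI base units: kg * m^2 / s
kg·m²/s reduces to the same SI base units, so it is a valid unit for angular momentum.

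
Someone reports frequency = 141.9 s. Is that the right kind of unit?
No

frequency has SI base units: 1 / s
s does NOT reduce to 1 / s; a valid unit for frequency would be e.g. Hz.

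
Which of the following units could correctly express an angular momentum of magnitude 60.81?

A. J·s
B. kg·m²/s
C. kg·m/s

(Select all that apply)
A, B

angular momentum has SI base units: kg * m^2 / s

Checking each option against kg * m^2 / s:
  A. J·s: ✓ matches
  B. kg·m²/s: ✓ matches
  C. kg·m/s: ✗ does not match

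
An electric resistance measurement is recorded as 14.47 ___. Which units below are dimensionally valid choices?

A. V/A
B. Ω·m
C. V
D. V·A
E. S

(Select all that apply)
A

electric resistance has SI base units: kg * m^2 / (A^2 * s^3)

Checking each option against kg * m^2 / (A^2 * s^3):
  A. V/A: ✓ matches
  B. Ω·m: ✗ does not match
  C. V: ✗ does not match
  D. V·A: ✗ does not match
  E. S: ✗ does not match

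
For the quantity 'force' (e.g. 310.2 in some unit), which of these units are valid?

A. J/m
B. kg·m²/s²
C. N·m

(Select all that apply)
A

force has SI base units: kg * m / s^2

Checking each option against kg * m / s^2:
  A. J/m: ✓ matches
  B. kg·m²/s²: ✗ does not match
  C. N·m: ✗ does not match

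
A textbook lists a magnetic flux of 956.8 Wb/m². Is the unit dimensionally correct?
No

magnetic flux has SI base units: kg * m^2 / (A * s^2)
Wb/m² does NOT reduce to kg * m^2 / (A * s^2); a valid unit for magnetic flux would be e.g. Wb.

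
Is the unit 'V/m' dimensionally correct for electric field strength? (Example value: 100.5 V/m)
Yes

electric field strength has SI base units: kg * m / (A * s^3)
V/m reduces to the same SI base units, so it is a valid unit for electric field strength.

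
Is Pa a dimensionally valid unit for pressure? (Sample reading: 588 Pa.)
Yes

pressure has SI base units: kg / (m * s^2)
Pa reduces to the same SI base units, so it is a valid unit for pressure.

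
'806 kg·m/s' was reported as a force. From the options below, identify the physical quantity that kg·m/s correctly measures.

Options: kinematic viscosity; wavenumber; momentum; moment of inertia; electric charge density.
momentum

force should have units dimensionally equivalent to kg * m / s^2 (e.g. N).
The given unit 'kg·m/s' reduces to kg * m / s. Of the listed options, that is the dimensionality of momentum.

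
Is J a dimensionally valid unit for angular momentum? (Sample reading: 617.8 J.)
No

angular momentum has SI base units: kg * m^2 / s
J does NOT reduce to kg * m^2 / s; a valid unit for angular momentum would be e.g. kg·m²/s.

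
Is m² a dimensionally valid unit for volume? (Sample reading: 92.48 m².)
No

volume has SI base units: m^3
m² does NOT reduce to m^3; a valid unit for volume would be e.g. m³.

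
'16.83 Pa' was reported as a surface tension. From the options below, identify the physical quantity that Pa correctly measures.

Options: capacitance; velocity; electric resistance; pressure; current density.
pressure

surface tension should have units dimensionally equivalent to kg / s^2 (e.g. N/m).
The given unit 'Pa' reduces to kg / (m * s^2). Of the listed options, that is the dimensionality of pressure.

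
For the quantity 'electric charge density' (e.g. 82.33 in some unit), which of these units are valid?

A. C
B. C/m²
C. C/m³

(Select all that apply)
C

electric charge density has SI base units: A * s / m^3

Checking each option against A * s / m^3:
  A. C: ✗ does not match
  B. C/m²: ✗ does not match
  C. C/m³: ✓ matches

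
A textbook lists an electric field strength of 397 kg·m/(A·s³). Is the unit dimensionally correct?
Yes

electric field strength has SI base units: kg * m / (A * s^3)
kg·m/(A·s³) reduces to the same SI base units, so it is a valid unit for electric field strength.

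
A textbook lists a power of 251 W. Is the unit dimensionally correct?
Yes

power has SI base units: kg * m^2 / s^3
W reduces to the same SI base units, so it is a valid unit for power.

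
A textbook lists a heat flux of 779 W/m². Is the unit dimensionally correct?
Yes

heat flux has SI base units: kg / s^3
W/m² reduces to the same SI base units, so it is a valid unit for heat flux.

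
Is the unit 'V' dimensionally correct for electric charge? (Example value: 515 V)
No

electric charge has SI base units: A * s
V does NOT reduce to A * s; a valid unit for electric charge would be e.g. C.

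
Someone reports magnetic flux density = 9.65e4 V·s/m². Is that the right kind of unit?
Yes

magnetic flux density has SI base units: kg / (A * s^2)
V·s/m² reduces to the same SI base units, so it is a valid unit for magnetic flux density.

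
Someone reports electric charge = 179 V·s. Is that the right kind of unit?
No

electric charge has SI base units: A * s
V·s does NOT reduce to A * s; a valid unit for electric charge would be e.g. C.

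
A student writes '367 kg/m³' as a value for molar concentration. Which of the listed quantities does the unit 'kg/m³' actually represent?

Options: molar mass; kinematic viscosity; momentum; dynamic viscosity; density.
density

molar concentration should have units dimensionally equivalent to mol / m^3 (e.g. mol/m³).
The given unit 'kg/m³' reduces to kg / m^3. Of the listed options, that is the dimensionality of density.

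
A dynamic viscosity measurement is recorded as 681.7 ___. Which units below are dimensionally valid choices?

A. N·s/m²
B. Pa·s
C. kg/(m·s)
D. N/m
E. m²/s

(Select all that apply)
A, B, C

dynamic viscosity has SI base units: kg / (m * s)

Checking each option against kg / (m * s):
  A. N·s/m²: ✓ matches
  B. Pa·s: ✓ matches
  C. kg/(m·s): ✓ matches
  D. N/m: ✗ does not match
  E. m²/s: ✗ does not match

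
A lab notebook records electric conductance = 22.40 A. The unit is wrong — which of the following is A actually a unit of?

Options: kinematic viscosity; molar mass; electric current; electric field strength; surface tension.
electric current

electric conductance should have units dimensionally equivalent to A^2 * s^3 / (kg * m^2) (e.g. S).
The given unit 'A' reduces to A. Of the listed options, that is the dimensionality of electric current.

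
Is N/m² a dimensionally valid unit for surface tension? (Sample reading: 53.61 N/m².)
No

surface tension has SI base units: kg / s^2
N/m² does NOT reduce to kg / s^2; a valid unit for surface tension would be e.g. N/m.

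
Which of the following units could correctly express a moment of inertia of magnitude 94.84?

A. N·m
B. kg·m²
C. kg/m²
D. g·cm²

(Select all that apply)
B, D

moment of inertia has SI base units: kg * m^2

Checking each option against kg * m^2:
  A. N·m: ✗ does not match
  B. kg·m²: ✓ matches
  C. kg/m²: ✗ does not match
  D. g·cm²: ✓ matches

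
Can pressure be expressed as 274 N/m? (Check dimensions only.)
No

pressure has SI base units: kg / (m * s^2)
N/m does NOT reduce to kg / (m * s^2); a valid unit for pressure would be e.g. Pa.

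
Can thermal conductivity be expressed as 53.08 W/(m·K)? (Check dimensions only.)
Yes

thermal conductivity has SI base units: kg * m / (s^3 * K)
W/(m·K) reduces to the same SI base units, so it is a valid unit for thermal conductivity.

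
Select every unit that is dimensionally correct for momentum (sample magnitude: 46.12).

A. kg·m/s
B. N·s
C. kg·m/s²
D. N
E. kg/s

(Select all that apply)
A, B

momentum has SI base units: kg * m / s

Checking each option against kg * m / s:
  A. kg·m/s: ✓ matches
  B. N·s: ✓ matches
  C. kg·m/s²: ✗ does not match
  D. N: ✗ does not match
  E. kg/s: ✗ does not match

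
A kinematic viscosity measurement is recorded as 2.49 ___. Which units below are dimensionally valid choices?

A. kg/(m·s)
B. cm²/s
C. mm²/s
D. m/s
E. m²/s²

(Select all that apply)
B, C

kinematic viscosity has SI base units: m^2 / s

Checking each option against m^2 / s:
  A. kg/(m·s): ✗ does not match
  B. cm²/s: ✓ matches
  C. mm²/s: ✓ matches
  D. m/s: ✗ does not match
  E. m²/s²: ✗ does not match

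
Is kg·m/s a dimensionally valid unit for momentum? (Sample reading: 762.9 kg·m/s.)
Yes

momentum has SI base units: kg * m / s
kg·m/s reduces to the same SI base units, so it is a valid unit for momentum.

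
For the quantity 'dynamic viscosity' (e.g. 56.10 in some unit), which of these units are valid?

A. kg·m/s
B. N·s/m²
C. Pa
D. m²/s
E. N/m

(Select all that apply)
B

dynamic viscosity has SI base units: kg / (m * s)

Checking each option against kg / (m * s):
  A. kg·m/s: ✗ does not match
  B. N·s/m²: ✓ matches
  C. Pa: ✗ does not match
  D. m²/s: ✗ does not match
  E. N/m: ✗ does not match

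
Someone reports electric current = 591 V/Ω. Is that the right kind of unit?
Yes

electric current has SI base units: A
V/Ω reduces to the same SI base units, so it is a valid unit for electric current.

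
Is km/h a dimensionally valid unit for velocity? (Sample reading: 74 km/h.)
Yes

velocity has SI base units: m / s
km/h reduces to the same SI base units, so it is a valid unit for velocity.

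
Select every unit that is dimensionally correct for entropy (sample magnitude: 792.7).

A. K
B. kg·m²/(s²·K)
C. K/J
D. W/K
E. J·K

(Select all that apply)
B

entropy has SI base units: kg * m^2 / (s^2 * K)

Checking each option against kg * m^2 / (s^2 * K):
  A. K: ✗ does not match
  B. kg·m²/(s²·K): ✓ matches
  C. K/J: ✗ does not match
  D. W/K: ✗ does not match
  E. J·K: ✗ does not match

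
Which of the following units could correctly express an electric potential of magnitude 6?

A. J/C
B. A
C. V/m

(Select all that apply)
A

electric potential has SI base units: kg * m^2 / (A * s^3)

Checking each option against kg * m^2 / (A * s^3):
  A. J/C: ✓ matches
  B. A: ✗ does not match
  C. V/m: ✗ does not match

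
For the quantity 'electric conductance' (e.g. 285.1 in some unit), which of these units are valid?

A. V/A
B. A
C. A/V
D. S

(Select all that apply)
C, D

electric conductance has SI base units: A^2 * s^3 / (kg * m^2)

Checking each option against A^2 * s^3 / (kg * m^2):
  A. V/A: ✗ does not match
  B. A: ✗ does not match
  C. A/V: ✓ matches
  D. S: ✓ matches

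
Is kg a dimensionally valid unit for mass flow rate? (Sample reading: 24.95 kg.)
No

mass flow rate has SI base units: kg / s
kg does NOT reduce to kg / s; a valid unit for mass flow rate would be e.g. kg/s.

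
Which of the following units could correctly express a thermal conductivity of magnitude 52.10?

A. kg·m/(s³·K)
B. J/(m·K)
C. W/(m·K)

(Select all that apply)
A, C

thermal conductivity has SI base units: kg * m / (s^3 * K)

Checking each option against kg * m / (s^3 * K):
  A. kg·m/(s³·K): ✓ matches
  B. J/(m·K): ✗ does not match
  C. W/(m·K): ✓ matches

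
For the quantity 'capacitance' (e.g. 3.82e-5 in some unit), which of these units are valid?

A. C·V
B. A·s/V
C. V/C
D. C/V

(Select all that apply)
B, D

capacitance has SI base units: A^2 * s^4 / (kg * m^2)

Checking each option against A^2 * s^4 / (kg * m^2):
  A. C·V: ✗ does not match
  B. A·s/V: ✓ matches
  C. V/C: ✗ does not match
  D. C/V: ✓ matches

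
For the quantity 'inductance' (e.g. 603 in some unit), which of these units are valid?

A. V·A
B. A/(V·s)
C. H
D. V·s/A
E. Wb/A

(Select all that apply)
C, D, E

inductance has SI base units: kg * m^2 / (A^2 * s^2)

Checking each option against kg * m^2 / (A^2 * s^2):
  A. V·A: ✗ does not match
  B. A/(V·s): ✗ does not match
  C. H: ✓ matches
  D. V·s/A: ✓ matches
  E. Wb/A: ✓ matches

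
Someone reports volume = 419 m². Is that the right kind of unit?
No

volume has SI base units: m^3
m² does NOT reduce to m^3; a valid unit for volume would be e.g. m³.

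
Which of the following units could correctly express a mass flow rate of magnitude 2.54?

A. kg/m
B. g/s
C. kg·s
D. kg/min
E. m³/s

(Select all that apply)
B, D

mass flow rate has SI base units: kg / s

Checking each option against kg / s:
  A. kg/m: ✗ does not match
  B. g/s: ✓ matches
  C. kg·s: ✗ does not match
  D. kg/min: ✓ matches
  E. m³/s: ✗ does not match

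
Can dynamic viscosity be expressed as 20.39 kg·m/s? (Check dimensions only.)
No

dynamic viscosity has SI base units: kg / (m * s)
kg·m/s does NOT reduce to kg / (m * s); a valid unit for dynamic viscosity would be e.g. Pa·s.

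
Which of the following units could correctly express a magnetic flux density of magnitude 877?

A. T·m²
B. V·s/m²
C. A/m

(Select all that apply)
B

magnetic flux density has SI base units: kg / (A * s^2)

Checking each option against kg / (A * s^2):
  A. T·m²: ✗ does not match
  B. V·s/m²: ✓ matches
  C. A/m: ✗ does not match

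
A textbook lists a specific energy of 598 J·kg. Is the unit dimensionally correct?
No

specific energy has SI base units: m^2 / s^2
J·kg does NOT reduce to m^2 / s^2; a valid unit for specific energy would be e.g. J/kg.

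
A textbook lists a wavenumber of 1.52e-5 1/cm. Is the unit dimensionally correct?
Yes

wavenumber has SI base units: 1 / m
1/cm reduces to the same SI base units, so it is a valid unit for wavenumber.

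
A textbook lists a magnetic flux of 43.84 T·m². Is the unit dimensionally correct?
Yes

magnetic flux has SI base units: kg * m^2 / (A * s^2)
T·m² reduces to the same SI base units, so it is a valid unit for magnetic flux.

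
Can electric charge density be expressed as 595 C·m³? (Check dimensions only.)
No

electric charge density has SI base units: A * s / m^3
C·m³ does NOT reduce to A * s / m^3; a valid unit for electric charge density would be e.g. C/m³.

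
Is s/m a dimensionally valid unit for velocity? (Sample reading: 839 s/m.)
No

velocity has SI base units: m / s
s/m does NOT reduce to m / s; a valid unit for velocity would be e.g. m/s.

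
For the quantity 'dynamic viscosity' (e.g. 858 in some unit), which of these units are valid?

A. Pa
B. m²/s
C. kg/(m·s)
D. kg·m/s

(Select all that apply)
C

dynamic viscosity has SI base units: kg / (m * s)

Checking each option against kg / (m * s):
  A. Pa: ✗ does not match
  B. m²/s: ✗ does not match
  C. kg/(m·s): ✓ matches
  D. kg·m/s: ✗ does not match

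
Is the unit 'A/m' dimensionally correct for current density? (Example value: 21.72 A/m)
No

current density has SI base units: A / m^2
A/m does NOT reduce to A / m^2; a valid unit for current density would be e.g. A/m².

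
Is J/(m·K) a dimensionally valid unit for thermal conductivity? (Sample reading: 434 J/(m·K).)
No

thermal conductivity has SI base units: kg * m / (s^3 * K)
J/(m·K) does NOT reduce to kg * m / (s^3 * K); a valid unit for thermal conductivity would be e.g. W/(m·K).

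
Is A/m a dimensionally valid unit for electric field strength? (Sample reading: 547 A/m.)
No

electric field strength has SI base units: kg * m / (A * s^3)
A/m does NOT reduce to kg * m / (A * s^3); a valid unit for electric field strength would be e.g. V/m.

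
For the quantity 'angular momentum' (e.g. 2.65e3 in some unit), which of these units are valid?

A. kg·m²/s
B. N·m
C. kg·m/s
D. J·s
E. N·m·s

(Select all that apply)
A, D, E

angular momentum has SI base units: kg * m^2 / s

Checking each option against kg * m^2 / s:
  A. kg·m²/s: ✓ matches
  B. N·m: ✗ does not match
  C. kg·m/s: ✗ does not match
  D. J·s: ✓ matches
  E. N·m·s: ✓ matches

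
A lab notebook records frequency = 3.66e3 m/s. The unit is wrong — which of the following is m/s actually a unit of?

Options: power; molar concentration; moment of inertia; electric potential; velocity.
velocity

frequency should have units dimensionally equivalent to 1 / s (e.g. Hz).
The given unit 'm/s' reduces to m / s. Of the listed options, that is the dimensionality of velocity.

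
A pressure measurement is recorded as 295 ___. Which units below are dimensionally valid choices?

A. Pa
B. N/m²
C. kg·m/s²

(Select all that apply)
A, B

pressure has SI base units: kg / (m * s^2)

Checking each option against kg / (m * s^2):
  A. Pa: ✓ matches
  B. N/m²: ✓ matches
  C. kg·m/s²: ✗ does not match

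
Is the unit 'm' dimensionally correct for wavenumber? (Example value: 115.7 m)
No

wavenumber has SI base units: 1 / m
m does NOT reduce to 1 / m; a valid unit for wavenumber would be e.g. 1/m.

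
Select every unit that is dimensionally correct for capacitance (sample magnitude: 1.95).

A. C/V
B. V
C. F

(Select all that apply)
A, C

capacitance has SI base units: A^2 * s^4 / (kg * m^2)

Checking each option against A^2 * s^4 / (kg * m^2):
  A. C/V: ✓ matches
  B. V: ✗ does not match
  C. F: ✓ matches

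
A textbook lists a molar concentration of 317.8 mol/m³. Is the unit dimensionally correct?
Yes

molar concentration has SI base units: mol / m^3
mol/m³ reduces to the same SI base units, so it is a valid unit for molar concentration.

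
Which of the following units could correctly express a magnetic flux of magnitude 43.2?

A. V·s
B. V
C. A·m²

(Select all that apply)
A

magnetic flux has SI base units: kg * m^2 / (A * s^2)

Checking each option against kg * m^2 / (A * s^2):
  A. V·s: ✓ matches
  B. V: ✗ does not match
  C. A·m²: ✗ does not match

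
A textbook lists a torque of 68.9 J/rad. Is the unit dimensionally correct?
Yes

torque has SI base units: kg * m^2 / s^2
J/rad reduces to the same SI base units, so it is a valid unit for torque.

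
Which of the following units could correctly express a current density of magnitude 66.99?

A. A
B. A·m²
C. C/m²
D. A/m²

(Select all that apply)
D

current density has SI base units: A / m^2

Checking each option against A / m^2:
  A. A: ✗ does not match
  B. A·m²: ✗ does not match
  C. C/m²: ✗ does not match
  D. A/m²: ✓ matches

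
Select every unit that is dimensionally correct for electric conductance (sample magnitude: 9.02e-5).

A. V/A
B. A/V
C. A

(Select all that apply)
B

electric conductance has SI base units: A^2 * s^3 / (kg * m^2)

Checking each option against A^2 * s^3 / (kg * m^2):
  A. V/A: ✗ does not match
  B. A/V: ✓ matches
  C. A: ✗ does not match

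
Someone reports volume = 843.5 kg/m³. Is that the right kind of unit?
No

volume has SI base units: m^3
kg/m³ does NOT reduce to m^3; a valid unit for volume would be e.g. m³.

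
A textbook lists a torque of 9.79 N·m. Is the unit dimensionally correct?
Yes

torque has SI base units: kg * m^2 / s^2
N·m reduces to the same SI base units, so it is a valid unit for torque.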